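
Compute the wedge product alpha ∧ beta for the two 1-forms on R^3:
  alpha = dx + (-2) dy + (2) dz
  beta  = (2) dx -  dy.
alpha ∧ beta = (3) dx ∧ dy + (-4) dx ∧ dz + (2) dy ∧ dz

Distribute the wedge, using dx_i ∧ dx_j = -dx_j ∧ dx_i and dx_i ∧ dx_i = 0. For each pair (i, j) with i < j, the coefficient of dx_i ∧ dx_j in alpha ∧ beta is (alpha_i * beta_j - alpha_j * beta_i). Collecting: alpha ∧ beta = (3) dx ∧ dy + (-4) dx ∧ dz + (2) dy ∧ dz.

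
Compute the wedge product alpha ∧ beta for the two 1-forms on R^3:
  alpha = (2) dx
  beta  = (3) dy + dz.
alpha ∧ beta = (6) dx ∧ dy + (2) dx ∧ dz

Distribute the wedge, using dx_i ∧ dx_j = -dx_j ∧ dx_i and dx_i ∧ dx_i = 0. For each pair (i, j) with i < j, the coefficient of dx_i ∧ dx_j in alpha ∧ beta is (alpha_i * beta_j - alpha_j * beta_i). Collecting: alpha ∧ beta = (6) dx ∧ dy + (2) dx ∧ dz.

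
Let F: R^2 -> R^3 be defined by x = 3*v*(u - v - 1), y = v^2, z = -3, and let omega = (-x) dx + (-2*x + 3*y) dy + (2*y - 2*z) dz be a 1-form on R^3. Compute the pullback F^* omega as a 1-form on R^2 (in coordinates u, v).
F^* omega = (9*v^2*(-u + v + 1)) du + (3*v*(-3*u^2 + 5*u*v + 6*u - 5*v - 3)) dv

Using F^*(f dg) = (f ∘ F) d(g ∘ F), substitute each coordinate x_i by F_i(u, v) in f_i, and replace dx_i by d F_i = (∂F_i/∂u) du + (∂F_i/∂v) dv.
  For the x component: f_1(F) = 3*v*(-u + v + 1); d F_1 = (3*v) du + (3*u - 6*v - 3) dv
  For the y component: f_2(F) = 3*v*(-2*u + 3*v + 2); d F_2 = (0) du + (2*v) dv
  For the z component: f_3(F) = 2*v^2 + 6; d F_3 = (0) du + (0) dv
Combining and collecting du, dv coefficients:
  coeff of du: 9*v^2*(-u + v + 1)
  coeff of dv: 3*v*(-3*u^2 + 5*u*v + 6*u - 5*v - 3)
F^* omega = (9*v^2*(-u + v + 1)) du + (3*v*(-3*u^2 + 5*u*v + 6*u - 5*v - 3)) dv.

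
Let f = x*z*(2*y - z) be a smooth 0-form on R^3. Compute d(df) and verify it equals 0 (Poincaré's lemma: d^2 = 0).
d(df) = 0

Step 1: df = sum_i (∂f/∂x_i) dx_i = (z*(2*y - z)) dx + (2*x*z) dy + (2*x*(y - z)) dz.
Step 2: Apply d again. Using the 1-form formula, the coefficient of dx ∧ dy in d(df) is ∂^2 f/∂x ∂y - ∂^2 f/∂y ∂x = (2*z) - (2*z) = 0 (equality of mixed partials for smooth f).
Similarly for dx ∧ dz and dy ∧ dz — all coefficients vanish. So d(df) = 0.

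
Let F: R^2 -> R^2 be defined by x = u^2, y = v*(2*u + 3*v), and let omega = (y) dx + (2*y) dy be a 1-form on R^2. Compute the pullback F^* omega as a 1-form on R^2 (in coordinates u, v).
F^* omega = (2*v*(2*u^2 + 7*u*v + 6*v^2)) du + (4*v*(2*u^2 + 9*u*v + 9*v^2)) dv

Using F^*(f dg) = (f ∘ F) d(g ∘ F), substitute each coordinate x_i by F_i(u, v) in f_i, and replace dx_i by d F_i = (∂F_i/∂u) du + (∂F_i/∂v) dv.
  For the x component: f_1(F) = v*(2*u + 3*v); d F_1 = (2*u) du + (0) dv
  For the y component: f_2(F) = 2*v*(2*u + 3*v); d F_2 = (2*v) du + (2*u + 6*v) dv
Combining and collecting du, dv coefficients:
  coeff of du: 2*v*(2*u^2 + 7*u*v + 6*v^2)
  coeff of dv: 4*v*(2*u^2 + 9*u*v + 9*v^2)
F^* omega = (2*v*(2*u^2 + 7*u*v + 6*v^2)) du + (4*v*(2*u^2 + 9*u*v + 9*v^2)) dv.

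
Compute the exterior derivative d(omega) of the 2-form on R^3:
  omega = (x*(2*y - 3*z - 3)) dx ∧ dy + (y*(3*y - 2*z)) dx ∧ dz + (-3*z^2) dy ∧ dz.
d(omega) = (-3*x - 6*y + 2*z) dx ∧ dy ∧ dz

For a 2-form omega = sum_{i<j} g_{ij} dx_i ∧ dx_j, the exterior derivative is
  d(omega) = sum_{i<j} d(g_{ij}) ∧ dx_i ∧ dx_j = sum_{i<j, k} (∂g_{ij}/∂x_k) dx_k ∧ dx_i ∧ dx_j.
Expand each term, using dx_k ∧ dx_i ∧ dx_j = sgn(permutation) dx_{(a)} ∧ dx_{(b)} ∧ dx_{(c)} with (a < b < c) sorted:
  d(x*(2*y - 3*z - 3)) includes (∂/∂z)(x*(2*y - 3*z - 3)) dz = (-3*x) dz, which multiplied by dx ∧ dy gives (-3*x) dx ∧ dy ∧ dz
  d(y*(3*y - 2*z)) includes (∂/∂y)(y*(3*y - 2*z)) dy = (6*y - 2*z) dy, which multiplied by dx ∧ dz gives (-6*y + 2*z) dx ∧ dy ∧ dz
Collecting like 3-forms: d(omega) = (-3*x - 6*y + 2*z) dx ∧ dy ∧ dz.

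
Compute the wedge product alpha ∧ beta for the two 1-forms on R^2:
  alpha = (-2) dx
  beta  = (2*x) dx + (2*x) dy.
alpha ∧ beta = (-4*x) dx ∧ dy

Distribute the wedge, using dx_i ∧ dx_j = -dx_j ∧ dx_i and dx_i ∧ dx_i = 0. For each pair (i, j) with i < j, the coefficient of dx_i ∧ dx_j in alpha ∧ beta is (alpha_i * beta_j - alpha_j * beta_i). Collecting: alpha ∧ beta = (-4*x) dx ∧ dy.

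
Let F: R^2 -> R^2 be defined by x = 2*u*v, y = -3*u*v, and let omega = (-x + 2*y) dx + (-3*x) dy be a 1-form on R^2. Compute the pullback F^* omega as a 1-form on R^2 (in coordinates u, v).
F^* omega = (2*u*v^2) du + (2*u^2*v) dv

Using F^*(f dg) = (f ∘ F) d(g ∘ F), substitute each coordinate x_i by F_i(u, v) in f_i, and replace dx_i by d F_i = (∂F_i/∂u) du + (∂F_i/∂v) dv.
  For the x component: f_1(F) = -8*u*v; d F_1 = (2*v) du + (2*u) dv
  For the y component: f_2(F) = -6*u*v; d F_2 = (-3*v) du + (-3*u) dv
Combining and collecting du, dv coefficients:
  coeff of du: 2*u*v^2
  coeff of dv: 2*u^2*v
F^* omega = (2*u*v^2) du + (2*u^2*v) dv.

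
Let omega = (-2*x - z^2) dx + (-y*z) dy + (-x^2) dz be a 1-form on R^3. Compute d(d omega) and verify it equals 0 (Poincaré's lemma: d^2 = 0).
d(d omega) = 0

Step 1: d omega = sum_{i<j} (∂f_j/∂x_i - ∂f_i/∂x_j) dx_i ∧ dx_j:
  coeff of dx ∧ dy: 0
  coeff of dx ∧ dz: -2*x + 2*z
  coeff of dy ∧ dz: y
Step 2: Apply d again to each 2-form coefficient. The only possible 3-form in R^3 is dx ∧ dy ∧ dz, with coefficient
  ∂(coeff of dy∧dz)/∂x - ∂(coeff of dx∧dz)/∂y + ∂(coeff of dx∧dy)/∂z
  = ∂/∂x (y) - ∂/∂y (-2*x + 2*z) + ∂/∂z (0).
Each of these terms simplifies to sums of mixed partials that cancel in pairs. The result is 0 (by equality of mixed partials for smooth functions — Schwarz / Clairaut).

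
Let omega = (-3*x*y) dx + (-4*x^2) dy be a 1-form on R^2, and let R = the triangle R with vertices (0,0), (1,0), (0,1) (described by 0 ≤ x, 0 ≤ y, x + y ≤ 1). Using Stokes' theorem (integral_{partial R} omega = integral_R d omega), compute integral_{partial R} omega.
integral_(partial R) omega = -5/6

Stokes: integral_partial_R omega = integral_R d omega with d omega = (∂Q/∂x - ∂P/∂y) dx ∧ dy.
  ∂Q/∂x = -8*x
  ∂P/∂y = -3*x
  integrand = ∂Q/∂x - ∂P/∂y = -5*x.
Integrating over R: integral_0^1 integral_0^{1-x} (-5*x) dy dx = -5/6.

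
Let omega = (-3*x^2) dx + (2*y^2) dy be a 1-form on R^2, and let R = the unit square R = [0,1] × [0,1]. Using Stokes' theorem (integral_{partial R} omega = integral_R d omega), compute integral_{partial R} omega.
integral_(partial R) omega = 0

Stokes: integral_partial_R omega = integral_R d omega with d omega = (∂Q/∂x - ∂P/∂y) dx ∧ dy.
  ∂Q/∂x = 0
  ∂P/∂y = 0
  integrand = ∂Q/∂x - ∂P/∂y = 0.
Integrating over R: integral_0^1 integral_0^1 (0) dx dy = 0.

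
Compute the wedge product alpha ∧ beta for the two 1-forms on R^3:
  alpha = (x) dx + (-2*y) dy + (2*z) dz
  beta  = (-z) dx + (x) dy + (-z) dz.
alpha ∧ beta = (x^2 - 2*y*z) dx ∧ dy + (z*(-x + 2*z)) dx ∧ dz + (2*z*(-x + y)) dy ∧ dz

Distribute the wedge, using dx_i ∧ dx_j = -dx_j ∧ dx_i and dx_i ∧ dx_i = 0. For each pair (i, j) with i < j, the coefficient of dx_i ∧ dx_j in alpha ∧ beta is (alpha_i * beta_j - alpha_j * beta_i). Collecting: alpha ∧ beta = (x^2 - 2*y*z) dx ∧ dy + (z*(-x + 2*z)) dx ∧ dz + (2*z*(-x + y)) dy ∧ dz.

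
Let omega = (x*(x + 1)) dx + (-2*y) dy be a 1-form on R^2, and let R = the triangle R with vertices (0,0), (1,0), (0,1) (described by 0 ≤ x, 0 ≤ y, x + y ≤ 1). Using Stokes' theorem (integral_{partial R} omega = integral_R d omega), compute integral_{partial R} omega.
integral_(partial R) omega = 0

Stokes: integral_partial_R omega = integral_R d omega with d omega = (∂Q/∂x - ∂P/∂y) dx ∧ dy.
  ∂Q/∂x = 0
  ∂P/∂y = 0
  integrand = ∂Q/∂x - ∂P/∂y = 0.
Integrating over R: integral_0^1 integral_0^{1-x} (0) dy dx = 0.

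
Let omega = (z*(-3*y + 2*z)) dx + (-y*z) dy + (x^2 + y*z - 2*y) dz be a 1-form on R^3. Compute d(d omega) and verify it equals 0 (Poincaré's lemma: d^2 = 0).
d(d omega) = 0

Step 1: d omega = sum_{i<j} (∂f_j/∂x_i - ∂f_i/∂x_j) dx_i ∧ dx_j:
  coeff of dx ∧ dy: 3*z
  coeff of dx ∧ dz: 2*x + 3*y - 4*z
  coeff of dy ∧ dz: y + z - 2
Step 2: Apply d again to each 2-form coefficient. The only possible 3-form in R^3 is dx ∧ dy ∧ dz, with coefficient
  ∂(coeff of dy∧dz)/∂x - ∂(coeff of dx∧dz)/∂y + ∂(coeff of dx∧dy)/∂z
  = ∂/∂x (y + z - 2) - ∂/∂y (2*x + 3*y - 4*z) + ∂/∂z (3*z).
Each of these terms simplifies to sums of mixed partials that cancel in pairs. The result is 0 (by equality of mixed partials for smooth functions — Schwarz / Clairaut).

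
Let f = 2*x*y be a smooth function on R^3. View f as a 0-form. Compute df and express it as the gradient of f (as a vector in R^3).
df = (2*y) dx + (2*x) dy + (0) dz; grad f = (2*y, 2*x, 0)

For a 0-form f, d f = (∂f/∂x) dx + (∂f/∂y) dy + (∂f/∂z) dz. The components of the vector representation are exactly the entries of grad f in Cartesian coordinates:
  ∂f/∂x = 2*y
  ∂f/∂y = 2*x
  ∂f/∂z = 0.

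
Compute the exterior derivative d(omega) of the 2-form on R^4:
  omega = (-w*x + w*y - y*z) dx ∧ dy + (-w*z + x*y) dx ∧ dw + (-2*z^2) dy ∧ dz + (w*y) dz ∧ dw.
d(omega) = (-y) dx ∧ dy ∧ dz + (-2*x + y) dx ∧ dy ∧ dw + (w) dx ∧ dz ∧ dw + (w) dy ∧ dz ∧ dw

For a 2-form omega = sum_{i<j} g_{ij} dx_i ∧ dx_j, the exterior derivative is
  d(omega) = sum_{i<j} d(g_{ij}) ∧ dx_i ∧ dx_j = sum_{i<j, k} (∂g_{ij}/∂x_k) dx_k ∧ dx_i ∧ dx_j.
Expand each term, using dx_k ∧ dx_i ∧ dx_j = sgn(permutation) dx_{(a)} ∧ dx_{(b)} ∧ dx_{(c)} with (a < b < c) sorted:
  d(-w*x + w*y - y*z) includes (∂/∂z)(-w*x + w*y - y*z) dz = (-y) dz, which multiplied by dx ∧ dy gives (-y) dx ∧ dy ∧ dz
  d(-w*x + w*y - y*z) includes (∂/∂w)(-w*x + w*y - y*z) dw = (-x + y) dw, which multiplied by dx ∧ dy gives (-x + y) dx ∧ dy ∧ dw
  d(-w*z + x*y) includes (∂/∂y)(-w*z + x*y) dy = (x) dy, which multiplied by dx ∧ dw gives (-x) dx ∧ dy ∧ dw
  d(-w*z + x*y) includes (∂/∂z)(-w*z + x*y) dz = (-w) dz, which multiplied by dx ∧ dw gives (w) dx ∧ dz ∧ dw
  d(w*y) includes (∂/∂y)(w*y) dy = (w) dy, which multiplied by dz ∧ dw gives (w) dy ∧ dz ∧ dw
Collecting like 3-forms: d(omega) = (-y) dx ∧ dy ∧ dz + (-2*x + y) dx ∧ dy ∧ dw + (w) dx ∧ dz ∧ dw + (w) dy ∧ dz ∧ dw.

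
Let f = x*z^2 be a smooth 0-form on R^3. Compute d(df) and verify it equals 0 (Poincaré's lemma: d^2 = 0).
d(df) = 0

Step 1: df = sum_i (∂f/∂x_i) dx_i = (z^2) dx + (0) dy + (2*x*z) dz.
Step 2: Apply d again. Using the 1-form formula, the coefficient of dx ∧ dy in d(df) is ∂^2 f/∂x ∂y - ∂^2 f/∂y ∂x = (0) - (0) = 0 (equality of mixed partials for smooth f).
Similarly for dx ∧ dz and dy ∧ dz — all coefficients vanish. So d(df) = 0.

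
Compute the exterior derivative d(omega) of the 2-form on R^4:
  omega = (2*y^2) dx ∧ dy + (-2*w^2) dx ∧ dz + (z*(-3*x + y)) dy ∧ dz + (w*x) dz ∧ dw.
d(omega) = (-3*w) dx ∧ dz ∧ dw + (-3*z) dx ∧ dy ∧ dz

For a 2-form omega = sum_{i<j} g_{ij} dx_i ∧ dx_j, the exterior derivative is
  d(omega) = sum_{i<j} d(g_{ij}) ∧ dx_i ∧ dx_j = sum_{i<j, k} (∂g_{ij}/∂x_k) dx_k ∧ dx_i ∧ dx_j.
Expand each term, using dx_k ∧ dx_i ∧ dx_j = sgn(permutation) dx_{(a)} ∧ dx_{(b)} ∧ dx_{(c)} with (a < b < c) sorted:
  d(-2*w^2) includes (∂/∂w)(-2*w^2) dw = (-4*w) dw, which multiplied by dx ∧ dz gives (-4*w) dx ∧ dz ∧ dw
  d(z*(-3*x + y)) includes (∂/∂x)(z*(-3*x + y)) dx = (-3*z) dx, which multiplied by dy ∧ dz gives (-3*z) dx ∧ dy ∧ dz
  d(w*x) includes (∂/∂x)(w*x) dx = (w) dx, which multiplied by dz ∧ dw gives (w) dx ∧ dz ∧ dw
Collecting like 3-forms: d(omega) = (-3*w) dx ∧ dz ∧ dw + (-3*z) dx ∧ dy ∧ dz.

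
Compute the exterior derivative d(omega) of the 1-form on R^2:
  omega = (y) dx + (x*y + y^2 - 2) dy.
d(omega) = (y - 1) dx ∧ dy

For a 1-form omega = sum_i f_i dx_i, the exterior derivative is
  d(omega) = sum_{i < j} (∂f_j/∂x_i - ∂f_i/∂x_j) dx_i ∧ dx_j.
  coefficient of dx ∧ dy: ∂f_2/∂x - ∂f_1/∂y = ∂(x*y + y^2 - 2)/∂x - ∂(y)/∂y = y - 1
Assembling: d(omega) = (y - 1) dx ∧ dy.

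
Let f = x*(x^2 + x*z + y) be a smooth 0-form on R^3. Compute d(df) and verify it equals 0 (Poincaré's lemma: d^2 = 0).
d(df) = 0

Step 1: df = sum_i (∂f/∂x_i) dx_i = (3*x^2 + 2*x*z + y) dx + (x) dy + (x^2) dz.
Step 2: Apply d again. Using the 1-form formula, the coefficient of dx ∧ dy in d(df) is ∂^2 f/∂x ∂y - ∂^2 f/∂y ∂x = (1) - (1) = 0 (equality of mixed partials for smooth f).
Similarly for dx ∧ dz and dy ∧ dz — all coefficients vanish. So d(df) = 0.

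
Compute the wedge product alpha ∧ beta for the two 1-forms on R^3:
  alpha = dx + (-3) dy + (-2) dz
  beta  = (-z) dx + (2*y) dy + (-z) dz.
alpha ∧ beta = (2*y - 3*z) dx ∧ dy + (-3*z) dx ∧ dz + (4*y + 3*z) dy ∧ dz

Distribute the wedge, using dx_i ∧ dx_j = -dx_j ∧ dx_i and dx_i ∧ dx_i = 0. For each pair (i, j) with i < j, the coefficient of dx_i ∧ dx_j in alpha ∧ beta is (alpha_i * beta_j - alpha_j * beta_i). Collecting: alpha ∧ beta = (2*y - 3*z) dx ∧ dy + (-3*z) dx ∧ dz + (4*y + 3*z) dy ∧ dz.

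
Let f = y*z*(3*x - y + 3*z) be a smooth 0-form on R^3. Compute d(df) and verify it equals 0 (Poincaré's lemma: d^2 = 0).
d(df) = 0

Step 1: df = sum_i (∂f/∂x_i) dx_i = (3*y*z) dx + (z*(3*x - 2*y + 3*z)) dy + (y*(3*x - y + 6*z)) dz.
Step 2: Apply d again. Using the 1-form formula, the coefficient of dx ∧ dy in d(df) is ∂^2 f/∂x ∂y - ∂^2 f/∂y ∂x = (3*z) - (3*z) = 0 (equality of mixed partials for smooth f).
Similarly for dx ∧ dz and dy ∧ dz — all coefficients vanish. So d(df) = 0.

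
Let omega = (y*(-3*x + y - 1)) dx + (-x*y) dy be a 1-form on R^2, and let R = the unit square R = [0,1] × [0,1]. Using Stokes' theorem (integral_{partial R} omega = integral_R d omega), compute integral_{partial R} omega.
integral_(partial R) omega = 1

Stokes: integral_partial_R omega = integral_R d omega with d omega = (∂Q/∂x - ∂P/∂y) dx ∧ dy.
  ∂Q/∂x = -y
  ∂P/∂y = -3*x + 2*y - 1
  integrand = ∂Q/∂x - ∂P/∂y = 3*x - 3*y + 1.
Integrating over R: integral_0^1 integral_0^1 (3*x - 3*y + 1) dx dy = 1.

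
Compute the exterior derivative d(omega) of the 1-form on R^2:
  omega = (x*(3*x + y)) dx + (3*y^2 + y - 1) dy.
d(omega) = (-x) dx ∧ dy

For a 1-form omega = sum_i f_i dx_i, the exterior derivative is
  d(omega) = sum_{i < j} (∂f_j/∂x_i - ∂f_i/∂x_j) dx_i ∧ dx_j.
  coefficient of dx ∧ dy: ∂f_2/∂x - ∂f_1/∂y = ∂(3*y^2 + y - 1)/∂x - ∂(x*(3*x + y))/∂y = -x
Assembling: d(omega) = (-x) dx ∧ dy.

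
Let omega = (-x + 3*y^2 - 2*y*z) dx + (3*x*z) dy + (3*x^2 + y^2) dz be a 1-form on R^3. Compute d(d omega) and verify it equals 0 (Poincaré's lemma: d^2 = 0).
d(d omega) = 0

Step 1: d omega = sum_{i<j} (∂f_j/∂x_i - ∂f_i/∂x_j) dx_i ∧ dx_j:
  coeff of dx ∧ dy: -6*y + 5*z
  coeff of dx ∧ dz: 6*x + 2*y
  coeff of dy ∧ dz: -3*x + 2*y
Step 2: Apply d again to each 2-form coefficient. The only possible 3-form in R^3 is dx ∧ dy ∧ dz, with coefficient
  ∂(coeff of dy∧dz)/∂x - ∂(coeff of dx∧dz)/∂y + ∂(coeff of dx∧dy)/∂z
  = ∂/∂x (-3*x + 2*y) - ∂/∂y (6*x + 2*y) + ∂/∂z (-6*y + 5*z).
Each of these terms simplifies to sums of mixed partials that cancel in pairs. The result is 0 (by equality of mixed partials for smooth functions — Schwarz / Clairaut).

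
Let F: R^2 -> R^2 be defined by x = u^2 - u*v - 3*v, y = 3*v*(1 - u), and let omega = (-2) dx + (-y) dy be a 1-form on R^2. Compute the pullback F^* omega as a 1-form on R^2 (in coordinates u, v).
F^* omega = (-9*u*v^2 - 4*u + 9*v^2 + 2*v) du + (-9*u^2*v + 18*u*v + 2*u - 9*v + 6) dv

Using F^*(f dg) = (f ∘ F) d(g ∘ F), substitute each coordinate x_i by F_i(u, v) in f_i, and replace dx_i by d F_i = (∂F_i/∂u) du + (∂F_i/∂v) dv.
  For the x component: f_1(F) = -2; d F_1 = (2*u - v) du + (-u - 3) dv
  For the y component: f_2(F) = 3*v*(u - 1); d F_2 = (-3*v) du + (3 - 3*u) dv
Combining and collecting du, dv coefficients:
  coeff of du: -9*u*v^2 - 4*u + 9*v^2 + 2*v
  coeff of dv: -9*u^2*v + 18*u*v + 2*u - 9*v + 6
F^* omega = (-9*u*v^2 - 4*u + 9*v^2 + 2*v) du + (-9*u^2*v + 18*u*v + 2*u - 9*v + 6) dv.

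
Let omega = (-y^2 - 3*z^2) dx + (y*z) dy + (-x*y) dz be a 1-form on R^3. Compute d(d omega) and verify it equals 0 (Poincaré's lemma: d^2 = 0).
d(d omega) = 0

Step 1: d omega = sum_{i<j} (∂f_j/∂x_i - ∂f_i/∂x_j) dx_i ∧ dx_j:
  coeff of dx ∧ dy: 2*y
  coeff of dx ∧ dz: -y + 6*z
  coeff of dy ∧ dz: -x - y
Step 2: Apply d again to each 2-form coefficient. The only possible 3-form in R^3 is dx ∧ dy ∧ dz, with coefficient
  ∂(coeff of dy∧dz)/∂x - ∂(coeff of dx∧dz)/∂y + ∂(coeff of dx∧dy)/∂z
  = ∂/∂x (-x - y) - ∂/∂y (-y + 6*z) + ∂/∂z (2*y).
Each of these terms simplifies to sums of mixed partials that cancel in pairs. The result is 0 (by equality of mixed partials for smooth functions — Schwarz / Clairaut).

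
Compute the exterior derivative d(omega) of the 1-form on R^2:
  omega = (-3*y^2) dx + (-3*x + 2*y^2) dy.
d(omega) = (6*y - 3) dx ∧ dy

For a 1-form omega = sum_i f_i dx_i, the exterior derivative is
  d(omega) = sum_{i < j} (∂f_j/∂x_i - ∂f_i/∂x_j) dx_i ∧ dx_j.
  coefficient of dx ∧ dy: ∂f_2/∂x - ∂f_1/∂y = ∂(-3*x + 2*y^2)/∂x - ∂(-3*y^2)/∂y = 6*y - 3
Assembling: d(omega) = (6*y - 3) dx ∧ dy.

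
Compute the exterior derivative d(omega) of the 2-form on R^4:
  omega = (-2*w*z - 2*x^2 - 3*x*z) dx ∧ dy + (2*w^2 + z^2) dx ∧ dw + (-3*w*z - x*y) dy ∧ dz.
d(omega) = (-2*w - 3*x - y) dx ∧ dy ∧ dz + (-2*z) dx ∧ dy ∧ dw + (-2*z) dx ∧ dz ∧ dw + (-3*z) dy ∧ dz ∧ dw

For a 2-form omega = sum_{i<j} g_{ij} dx_i ∧ dx_j, the exterior derivative is
  d(omega) = sum_{i<j} d(g_{ij}) ∧ dx_i ∧ dx_j = sum_{i<j, k} (∂g_{ij}/∂x_k) dx_k ∧ dx_i ∧ dx_j.
Expand each term, using dx_k ∧ dx_i ∧ dx_j = sgn(permutation) dx_{(a)} ∧ dx_{(b)} ∧ dx_{(c)} with (a < b < c) sorted:
  d(-2*w*z - 2*x^2 - 3*x*z) includes (∂/∂z)(-2*w*z - 2*x^2 - 3*x*z) dz = (-2*w - 3*x) dz, which multiplied by dx ∧ dy gives (-2*w - 3*x) dx ∧ dy ∧ dz
  d(-2*w*z - 2*x^2 - 3*x*z) includes (∂/∂w)(-2*w*z - 2*x^2 - 3*x*z) dw = (-2*z) dw, which multiplied by dx ∧ dy gives (-2*z) dx ∧ dy ∧ dw
  d(2*w^2 + z^2) includes (∂/∂z)(2*w^2 + z^2) dz = (2*z) dz, which multiplied by dx ∧ dw gives (-2*z) dx ∧ dz ∧ dw
  d(-3*w*z - x*y) includes (∂/∂x)(-3*w*z - x*y) dx = (-y) dx, which multiplied by dy ∧ dz gives (-y) dx ∧ dy ∧ dz
  d(-3*w*z - x*y) includes (∂/∂w)(-3*w*z - x*y) dw = (-3*z) dw, which multiplied by dy ∧ dz gives (-3*z) dy ∧ dz ∧ dw
Collecting like 3-forms: d(omega) = (-2*w - 3*x - y) dx ∧ dy ∧ dz + (-2*z) dx ∧ dy ∧ dw + (-2*z) dx ∧ dz ∧ dw + (-3*z) dy ∧ dz ∧ dw.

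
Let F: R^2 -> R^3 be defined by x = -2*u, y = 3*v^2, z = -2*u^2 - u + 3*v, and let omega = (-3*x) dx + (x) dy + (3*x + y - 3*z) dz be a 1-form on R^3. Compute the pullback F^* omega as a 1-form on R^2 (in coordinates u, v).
F^* omega = (-24*u^3 + 6*u^2 - 12*u*v^2 + 36*u*v - 9*u - 3*v^2 + 9*v) du + (18*u^2 - 12*u*v - 9*u + 9*v^2 - 27*v) dv

Using F^*(f dg) = (f ∘ F) d(g ∘ F), substitute each coordinate x_i by F_i(u, v) in f_i, and replace dx_i by d F_i = (∂F_i/∂u) du + (∂F_i/∂v) dv.
  For the x component: f_1(F) = 6*u; d F_1 = (-2) du + (0) dv
  For the y component: f_2(F) = -2*u; d F_2 = (0) du + (6*v) dv
  For the z component: f_3(F) = 6*u^2 - 3*u + 3*v^2 - 9*v; d F_3 = (-4*u - 1) du + (3) dv
Combining and collecting du, dv coefficients:
  coeff of du: -24*u^3 + 6*u^2 - 12*u*v^2 + 36*u*v - 9*u - 3*v^2 + 9*v
  coeff of dv: 18*u^2 - 12*u*v - 9*u + 9*v^2 - 27*v
F^* omega = (-24*u^3 + 6*u^2 - 12*u*v^2 + 36*u*v - 9*u - 3*v^2 + 9*v) du + (18*u^2 - 12*u*v - 9*u + 9*v^2 - 27*v) dv.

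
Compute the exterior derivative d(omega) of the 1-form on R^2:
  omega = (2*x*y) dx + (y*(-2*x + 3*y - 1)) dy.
d(omega) = (-2*x - 2*y) dx ∧ dy

For a 1-form omega = sum_i f_i dx_i, the exterior derivative is
  d(omega) = sum_{i < j} (∂f_j/∂x_i - ∂f_i/∂x_j) dx_i ∧ dx_j.
  coefficient of dx ∧ dy: ∂f_2/∂x - ∂f_1/∂y = ∂(y*(-2*x + 3*y - 1))/∂x - ∂(2*x*y)/∂y = -2*x - 2*y
Assembling: d(omega) = (-2*x - 2*y) dx ∧ dy.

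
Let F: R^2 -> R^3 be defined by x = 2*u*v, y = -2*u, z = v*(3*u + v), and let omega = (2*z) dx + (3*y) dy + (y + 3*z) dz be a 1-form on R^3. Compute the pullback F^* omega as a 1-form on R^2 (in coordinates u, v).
F^* omega = (39*u*v^2 - 6*u*v + 12*u + 13*v^3) du + (39*u^2*v - 6*u^2 + 31*u*v^2 - 4*u*v + 6*v^3) dv

Using F^*(f dg) = (f ∘ F) d(g ∘ F), substitute each coordinate x_i by F_i(u, v) in f_i, and replace dx_i by d F_i = (∂F_i/∂u) du + (∂F_i/∂v) dv.
  For the x component: f_1(F) = 2*v*(3*u + v); d F_1 = (2*v) du + (2*u) dv
  For the y component: f_2(F) = -6*u; d F_2 = (-2) du + (0) dv
  For the z component: f_3(F) = 9*u*v - 2*u + 3*v^2; d F_3 = (3*v) du + (3*u + 2*v) dv
Combining and collecting du, dv coefficients:
  coeff of du: 39*u*v^2 - 6*u*v + 12*u + 13*v^3
  coeff of dv: 39*u^2*v - 6*u^2 + 31*u*v^2 - 4*u*v + 6*v^3
F^* omega = (39*u*v^2 - 6*u*v + 12*u + 13*v^3) du + (39*u^2*v - 6*u^2 + 31*u*v^2 - 4*u*v + 6*v^3) dv.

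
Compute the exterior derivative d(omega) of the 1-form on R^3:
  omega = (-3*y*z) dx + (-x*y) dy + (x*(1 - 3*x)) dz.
d(omega) = (-y + 3*z) dx ∧ dy + (-6*x + 3*y + 1) dx ∧ dz

For a 1-form omega = sum_i f_i dx_i, the exterior derivative is
  d(omega) = sum_{i < j} (∂f_j/∂x_i - ∂f_i/∂x_j) dx_i ∧ dx_j.
  coefficient of dx ∧ dy: ∂f_2/∂x - ∂f_1/∂y = ∂(-x*y)/∂x - ∂(-3*y*z)/∂y = -y + 3*z
  coefficient of dx ∧ dz: ∂f_3/∂x - ∂f_1/∂z = ∂(x*(1 - 3*x))/∂x - ∂(-3*y*z)/∂z = -6*x + 3*y + 1
Assembling: d(omega) = (-y + 3*z) dx ∧ dy + (-6*x + 3*y + 1) dx ∧ dz.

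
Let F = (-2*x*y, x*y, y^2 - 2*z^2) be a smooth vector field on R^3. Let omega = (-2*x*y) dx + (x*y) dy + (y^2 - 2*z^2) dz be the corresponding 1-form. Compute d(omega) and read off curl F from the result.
d(omega) = (2*y) dy ∧ dz + (0) dz ∧ dx + (2*x + y) dx ∧ dy; curl F = (2*y, 0, 2*x + y)

d omega = sum_{i<j} (∂f_j/∂x_i - ∂f_i/∂x_j) dx_i ∧ dx_j. Under the identification (dy ∧ dz, dz ∧ dx, dx ∧ dy) ↔ (e_x, e_y, e_z), the coefficients are exactly the components of curl F. Compute:
  ∂R/∂y - ∂Q/∂z = (2*y) - (0) = 2*y
  ∂P/∂z - ∂R/∂x = (0) - (0) = 0
  ∂Q/∂x - ∂P/∂y = (y) - (-2*x) = 2*x + y.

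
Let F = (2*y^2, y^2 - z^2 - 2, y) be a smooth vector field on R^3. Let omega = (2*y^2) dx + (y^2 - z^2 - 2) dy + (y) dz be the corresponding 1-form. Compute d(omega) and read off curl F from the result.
d(omega) = (2*z + 1) dy ∧ dz + (0) dz ∧ dx + (-4*y) dx ∧ dy; curl F = (2*z + 1, 0, -4*y)

d omega = sum_{i<j} (∂f_j/∂x_i - ∂f_i/∂x_j) dx_i ∧ dx_j. Under the identification (dy ∧ dz, dz ∧ dx, dx ∧ dy) ↔ (e_x, e_y, e_z), the coefficients are exactly the components of curl F. Compute:
  ∂R/∂y - ∂Q/∂z = (1) - (-2*z) = 2*z + 1
  ∂P/∂z - ∂R/∂x = (0) - (0) = 0
  ∂Q/∂x - ∂P/∂y = (0) - (4*y) = -4*y.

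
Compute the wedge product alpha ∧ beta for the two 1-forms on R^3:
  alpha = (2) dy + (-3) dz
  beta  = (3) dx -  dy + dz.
alpha ∧ beta = (-6) dx ∧ dy + (-1) dy ∧ dz + (9) dx ∧ dz

Distribute the wedge, using dx_i ∧ dx_j = -dx_j ∧ dx_i and dx_i ∧ dx_i = 0. For each pair (i, j) with i < j, the coefficient of dx_i ∧ dx_j in alpha ∧ beta is (alpha_i * beta_j - alpha_j * beta_i). Collecting: alpha ∧ beta = (-6) dx ∧ dy + (-1) dy ∧ dz + (9) dx ∧ dz.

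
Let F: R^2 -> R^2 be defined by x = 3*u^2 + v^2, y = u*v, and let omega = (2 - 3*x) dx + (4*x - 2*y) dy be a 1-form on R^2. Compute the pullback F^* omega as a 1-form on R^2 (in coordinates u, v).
F^* omega = (-54*u^3 + 12*u^2*v - 20*u*v^2 + 12*u + 4*v^3) du + (12*u^3 - 20*u^2*v + 4*u*v^2 - 6*v^3 + 4*v) dv

Using F^*(f dg) = (f ∘ F) d(g ∘ F), substitute each coordinate x_i by F_i(u, v) in f_i, and replace dx_i by d F_i = (∂F_i/∂u) du + (∂F_i/∂v) dv.
  For the x component: f_1(F) = -9*u^2 - 3*v^2 + 2; d F_1 = (6*u) du + (2*v) dv
  For the y component: f_2(F) = 12*u^2 - 2*u*v + 4*v^2; d F_2 = (v) du + (u) dv
Combining and collecting du, dv coefficients:
  coeff of du: -54*u^3 + 12*u^2*v - 20*u*v^2 + 12*u + 4*v^3
  coeff of dv: 12*u^3 - 20*u^2*v + 4*u*v^2 - 6*v^3 + 4*v
F^* omega = (-54*u^3 + 12*u^2*v - 20*u*v^2 + 12*u + 4*v^3) du + (12*u^3 - 20*u^2*v + 4*u*v^2 - 6*v^3 + 4*v) dv.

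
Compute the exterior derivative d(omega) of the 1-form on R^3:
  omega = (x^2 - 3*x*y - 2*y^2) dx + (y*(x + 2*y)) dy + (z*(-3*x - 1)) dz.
d(omega) = (3*x + 5*y) dx ∧ dy + (-3*z) dx ∧ dz

For a 1-form omega = sum_i f_i dx_i, the exterior derivative is
  d(omega) = sum_{i < j} (∂f_j/∂x_i - ∂f_i/∂x_j) dx_i ∧ dx_j.
  coefficient of dx ∧ dy: ∂f_2/∂x - ∂f_1/∂y = ∂(y*(x + 2*y))/∂x - ∂(x^2 - 3*x*y - 2*y^2)/∂y = 3*x + 5*y
  coefficient of dx ∧ dz: ∂f_3/∂x - ∂f_1/∂z = ∂(z*(-3*x - 1))/∂x - ∂(x^2 - 3*x*y - 2*y^2)/∂z = -3*z
Assembling: d(omega) = (3*x + 5*y) dx ∧ dy + (-3*z) dx ∧ dz.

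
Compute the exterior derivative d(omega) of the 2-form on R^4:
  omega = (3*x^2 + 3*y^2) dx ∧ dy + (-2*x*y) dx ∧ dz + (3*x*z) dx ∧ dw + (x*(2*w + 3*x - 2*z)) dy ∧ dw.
d(omega) = (2*x) dx ∧ dy ∧ dz + (-3*x) dx ∧ dz ∧ dw + (2*w + 6*x - 2*z) dx ∧ dy ∧ dw + (2*x) dy ∧ dz ∧ dw

For a 2-form omega = sum_{i<j} g_{ij} dx_i ∧ dx_j, the exterior derivative is
  d(omega) = sum_{i<j} d(g_{ij}) ∧ dx_i ∧ dx_j = sum_{i<j, k} (∂g_{ij}/∂x_k) dx_k ∧ dx_i ∧ dx_j.
Expand each term, using dx_k ∧ dx_i ∧ dx_j = sgn(permutation) dx_{(a)} ∧ dx_{(b)} ∧ dx_{(c)} with (a < b < c) sorted:
  d(-2*x*y) includes (∂/∂y)(-2*x*y) dy = (-2*x) dy, which multiplied by dx ∧ dz gives (2*x) dx ∧ dy ∧ dz
  d(3*x*z) includes (∂/∂z)(3*x*z) dz = (3*x) dz, which multiplied by dx ∧ dw gives (-3*x) dx ∧ dz ∧ dw
  d(x*(2*w + 3*x - 2*z)) includes (∂/∂x)(x*(2*w + 3*x - 2*z)) dx = (2*w + 6*x - 2*z) dx, which multiplied by dy ∧ dw gives (2*w + 6*x - 2*z) dx ∧ dy ∧ dw
  d(x*(2*w + 3*x - 2*z)) includes (∂/∂z)(x*(2*w + 3*x - 2*z)) dz = (-2*x) dz, which multiplied by dy ∧ dw gives (2*x) dy ∧ dz ∧ dw
Collecting like 3-forms: d(omega) = (2*x) dx ∧ dy ∧ dz + (-3*x) dx ∧ dz ∧ dw + (2*w + 6*x - 2*z) dx ∧ dy ∧ dw + (2*x) dy ∧ dz ∧ dw.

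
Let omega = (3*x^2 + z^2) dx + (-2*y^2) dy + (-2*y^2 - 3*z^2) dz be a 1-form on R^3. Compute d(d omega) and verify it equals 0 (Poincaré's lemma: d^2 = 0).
d(d omega) = 0

Step 1: d omega = sum_{i<j} (∂f_j/∂x_i - ∂f_i/∂x_j) dx_i ∧ dx_j:
  coeff of dx ∧ dy: 0
  coeff of dx ∧ dz: -2*z
  coeff of dy ∧ dz: -4*y
Step 2: Apply d again to each 2-form coefficient. The only possible 3-form in R^3 is dx ∧ dy ∧ dz, with coefficient
  ∂(coeff of dy∧dz)/∂x - ∂(coeff of dx∧dz)/∂y + ∂(coeff of dx∧dy)/∂z
  = ∂/∂x (-4*y) - ∂/∂y (-2*z) + ∂/∂z (0).
Each of these terms simplifies to sums of mixed partials that cancel in pairs. The result is 0 (by equality of mixed partials for smooth functions — Schwarz / Clairaut).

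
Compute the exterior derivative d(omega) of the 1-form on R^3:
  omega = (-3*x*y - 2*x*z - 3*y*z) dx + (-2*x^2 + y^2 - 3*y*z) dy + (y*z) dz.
d(omega) = (-x + 3*z) dx ∧ dy + (2*x + 3*y) dx ∧ dz + (3*y + z) dy ∧ dz

For a 1-form omega = sum_i f_i dx_i, the exterior derivative is
  d(omega) = sum_{i < j} (∂f_j/∂x_i - ∂f_i/∂x_j) dx_i ∧ dx_j.
  coefficient of dx ∧ dy: ∂f_2/∂x - ∂f_1/∂y = ∂(-2*x^2 + y^2 - 3*y*z)/∂x - ∂(-3*x*y - 2*x*z - 3*y*z)/∂y = -x + 3*z
  coefficient of dx ∧ dz: ∂f_3/∂x - ∂f_1/∂z = ∂(y*z)/∂x - ∂(-3*x*y - 2*x*z - 3*y*z)/∂z = 2*x + 3*y
  coefficient of dy ∧ dz: ∂f_3/∂y - ∂f_2/∂z = ∂(y*z)/∂y - ∂(-2*x^2 + y^2 - 3*y*z)/∂z = 3*y + z
Assembling: d(omega) = (-x + 3*z) dx ∧ dy + (2*x + 3*y) dx ∧ dz + (3*y + z) dy ∧ dz.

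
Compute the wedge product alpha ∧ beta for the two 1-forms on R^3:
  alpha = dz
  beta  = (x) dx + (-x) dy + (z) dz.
alpha ∧ beta = (-x) dx ∧ dz + (x) dy ∧ dz

Distribute the wedge, using dx_i ∧ dx_j = -dx_j ∧ dx_i and dx_i ∧ dx_i = 0. For each pair (i, j) with i < j, the coefficient of dx_i ∧ dx_j in alpha ∧ beta is (alpha_i * beta_j - alpha_j * beta_i). Collecting: alpha ∧ beta = (-x) dx ∧ dz + (x) dy ∧ dz.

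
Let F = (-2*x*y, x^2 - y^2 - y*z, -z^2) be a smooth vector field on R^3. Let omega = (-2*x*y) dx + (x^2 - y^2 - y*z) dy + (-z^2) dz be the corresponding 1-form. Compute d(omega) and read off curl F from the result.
d(omega) = (y) dy ∧ dz + (0) dz ∧ dx + (4*x) dx ∧ dy; curl F = (y, 0, 4*x)

d omega = sum_{i<j} (∂f_j/∂x_i - ∂f_i/∂x_j) dx_i ∧ dx_j. Under the identification (dy ∧ dz, dz ∧ dx, dx ∧ dy) ↔ (e_x, e_y, e_z), the coefficients are exactly the components of curl F. Compute:
  ∂R/∂y - ∂Q/∂z = (0) - (-y) = y
  ∂P/∂z - ∂R/∂x = (0) - (0) = 0
  ∂Q/∂x - ∂P/∂y = (2*x) - (-2*x) = 4*x.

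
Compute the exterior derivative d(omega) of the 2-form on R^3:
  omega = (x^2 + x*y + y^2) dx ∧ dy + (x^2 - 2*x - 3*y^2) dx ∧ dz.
d(omega) = (6*y) dx ∧ dy ∧ dz

For a 2-form omega = sum_{i<j} g_{ij} dx_i ∧ dx_j, the exterior derivative is
  d(omega) = sum_{i<j} d(g_{ij}) ∧ dx_i ∧ dx_j = sum_{i<j, k} (∂g_{ij}/∂x_k) dx_k ∧ dx_i ∧ dx_j.
Expand each term, using dx_k ∧ dx_i ∧ dx_j = sgn(permutation) dx_{(a)} ∧ dx_{(b)} ∧ dx_{(c)} with (a < b < c) sorted:
  d(x^2 - 2*x - 3*y^2) includes (∂/∂y)(x^2 - 2*x - 3*y^2) dy = (-6*y) dy, which multiplied by dx ∧ dz gives (6*y) dx ∧ dy ∧ dz
Collecting like 3-forms: d(omega) = (6*y) dx ∧ dy ∧ dz.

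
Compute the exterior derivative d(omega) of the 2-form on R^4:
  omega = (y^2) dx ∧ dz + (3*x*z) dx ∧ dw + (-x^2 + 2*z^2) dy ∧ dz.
d(omega) = (-2*x - 2*y) dx ∧ dy ∧ dz + (-3*x) dx ∧ dz ∧ dw

For a 2-form omega = sum_{i<j} g_{ij} dx_i ∧ dx_j, the exterior derivative is
  d(omega) = sum_{i<j} d(g_{ij}) ∧ dx_i ∧ dx_j = sum_{i<j, k} (∂g_{ij}/∂x_k) dx_k ∧ dx_i ∧ dx_j.
Expand each term, using dx_k ∧ dx_i ∧ dx_j = sgn(permutation) dx_{(a)} ∧ dx_{(b)} ∧ dx_{(c)} with (a < b < c) sorted:
  d(y^2) includes (∂/∂y)(y^2) dy = (2*y) dy, which multiplied by dx ∧ dz gives (-2*y) dx ∧ dy ∧ dz
  d(3*x*z) includes (∂/∂z)(3*x*z) dz = (3*x) dz, which multiplied by dx ∧ dw gives (-3*x) dx ∧ dz ∧ dw
  d(-x^2 + 2*z^2) includes (∂/∂x)(-x^2 + 2*z^2) dx = (-2*x) dx, which multiplied by dy ∧ dz gives (-2*x) dx ∧ dy ∧ dz
Collecting like 3-forms: d(omega) = (-2*x - 2*y) dx ∧ dy ∧ dz + (-3*x) dx ∧ dz ∧ dw.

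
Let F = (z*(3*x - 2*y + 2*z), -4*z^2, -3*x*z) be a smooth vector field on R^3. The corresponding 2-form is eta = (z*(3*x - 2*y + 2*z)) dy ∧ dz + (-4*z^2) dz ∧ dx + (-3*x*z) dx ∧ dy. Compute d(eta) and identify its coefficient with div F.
d(eta) = (-3*x + 3*z) dx ∧ dy ∧ dz; div F = -3*x + 3*z

For a 2-form in R^3 of the form above, applying d gives a 3-form with coefficient ∂P/∂x + ∂Q/∂y + ∂R/∂z:
  ∂P/∂x = 3*z
  ∂Q/∂y = 0
  ∂R/∂z = -3*x
Sum = -3*x + 3*z, which is exactly div F.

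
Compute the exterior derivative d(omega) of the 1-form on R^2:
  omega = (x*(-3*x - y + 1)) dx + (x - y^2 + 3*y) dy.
d(omega) = (x + 1) dx ∧ dy

For a 1-form omega = sum_i f_i dx_i, the exterior derivative is
  d(omega) = sum_{i < j} (∂f_j/∂x_i - ∂f_i/∂x_j) dx_i ∧ dx_j.
  coefficient of dx ∧ dy: ∂f_2/∂x - ∂f_1/∂y = ∂(x - y^2 + 3*y)/∂x - ∂(x*(-3*x - y + 1))/∂y = x + 1
Assembling: d(omega) = (x + 1) dx ∧ dy.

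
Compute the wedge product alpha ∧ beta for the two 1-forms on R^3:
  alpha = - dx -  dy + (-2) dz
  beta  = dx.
alpha ∧ beta = (1) dx ∧ dy + (2) dx ∧ dz

Distribute the wedge, using dx_i ∧ dx_j = -dx_j ∧ dx_i and dx_i ∧ dx_i = 0. For each pair (i, j) with i < j, the coefficient of dx_i ∧ dx_j in alpha ∧ beta is (alpha_i * beta_j - alpha_j * beta_i). Collecting: alpha ∧ beta = (1) dx ∧ dy + (2) dx ∧ dz.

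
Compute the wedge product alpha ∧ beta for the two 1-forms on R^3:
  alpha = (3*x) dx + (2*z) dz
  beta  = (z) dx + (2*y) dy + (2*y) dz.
alpha ∧ beta = (6*x*y) dx ∧ dy + (6*x*y - 2*z^2) dx ∧ dz + (-4*y*z) dy ∧ dz

Distribute the wedge, using dx_i ∧ dx_j = -dx_j ∧ dx_i and dx_i ∧ dx_i = 0. For each pair (i, j) with i < j, the coefficient of dx_i ∧ dx_j in alpha ∧ beta is (alpha_i * beta_j - alpha_j * beta_i). Collecting: alpha ∧ beta = (6*x*y) dx ∧ dy + (6*x*y - 2*z^2) dx ∧ dz + (-4*y*z) dy ∧ dz.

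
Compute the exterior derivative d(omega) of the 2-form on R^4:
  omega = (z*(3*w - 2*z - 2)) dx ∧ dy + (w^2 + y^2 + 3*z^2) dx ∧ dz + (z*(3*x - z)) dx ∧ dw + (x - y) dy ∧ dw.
d(omega) = (3*w - 2*y - 4*z - 2) dx ∧ dy ∧ dz + (3*z + 1) dx ∧ dy ∧ dw + (2*w - 3*x + 2*z) dx ∧ dz ∧ dw

For a 2-form omega = sum_{i<j} g_{ij} dx_i ∧ dx_j, the exterior derivative is
  d(omega) = sum_{i<j} d(g_{ij}) ∧ dx_i ∧ dx_j = sum_{i<j, k} (∂g_{ij}/∂x_k) dx_k ∧ dx_i ∧ dx_j.
Expand each term, using dx_k ∧ dx_i ∧ dx_j = sgn(permutation) dx_{(a)} ∧ dx_{(b)} ∧ dx_{(c)} with (a < b < c) sorted:
  d(z*(3*w - 2*z - 2)) includes (∂/∂z)(z*(3*w - 2*z - 2)) dz = (3*w - 4*z - 2) dz, which multiplied by dx ∧ dy gives (3*w - 4*z - 2) dx ∧ dy ∧ dz
  d(z*(3*w - 2*z - 2)) includes (∂/∂w)(z*(3*w - 2*z - 2)) dw = (3*z) dw, which multiplied by dx ∧ dy gives (3*z) dx ∧ dy ∧ dw
  d(w^2 + y^2 + 3*z^2) includes (∂/∂y)(w^2 + y^2 + 3*z^2) dy = (2*y) dy, which multiplied by dx ∧ dz gives (-2*y) dx ∧ dy ∧ dz
  d(w^2 + y^2 + 3*z^2) includes (∂/∂w)(w^2 + y^2 + 3*z^2) dw = (2*w) dw, which multiplied by dx ∧ dz gives (2*w) dx ∧ dz ∧ dw
  d(z*(3*x - z)) includes (∂/∂z)(z*(3*x - z)) dz = (3*x - 2*z) dz, which multiplied by dx ∧ dw gives (-3*x + 2*z) dx ∧ dz ∧ dw
  d(x - y) includes (∂/∂x)(x - y) dx = (1) dx, which multiplied by dy ∧ dw gives (1) dx ∧ dy ∧ dw
Collecting like 3-forms: d(omega) = (3*w - 2*y - 4*z - 2) dx ∧ dy ∧ dz + (3*z + 1) dx ∧ dy ∧ dw + (2*w - 3*x + 2*z) dx ∧ dz ∧ dw.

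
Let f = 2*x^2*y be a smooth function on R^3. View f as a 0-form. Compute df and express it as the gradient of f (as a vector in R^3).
df = (4*x*y) dx + (2*x^2) dy + (0) dz; grad f = (4*x*y, 2*x^2, 0)

For a 0-form f, d f = (∂f/∂x) dx + (∂f/∂y) dy + (∂f/∂z) dz. The components of the vector representation are exactly the entries of grad f in Cartesian coordinates:
  ∂f/∂x = 4*x*y
  ∂f/∂y = 2*x^2
  ∂f/∂z = 0.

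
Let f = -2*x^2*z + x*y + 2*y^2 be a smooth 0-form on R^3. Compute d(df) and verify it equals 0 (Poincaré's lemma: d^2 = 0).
d(df) = 0

Step 1: df = sum_i (∂f/∂x_i) dx_i = (-4*x*z + y) dx + (x + 4*y) dy + (-2*x^2) dz.
Step 2: Apply d again. Using the 1-form formula, the coefficient of dx ∧ dy in d(df) is ∂^2 f/∂x ∂y - ∂^2 f/∂y ∂x = (1) - (1) = 0 (equality of mixed partials for smooth f).
Similarly for dx ∧ dz and dy ∧ dz — all coefficients vanish. So d(df) = 0.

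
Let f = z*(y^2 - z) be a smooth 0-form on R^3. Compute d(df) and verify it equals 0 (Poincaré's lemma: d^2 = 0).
d(df) = 0

Step 1: df = sum_i (∂f/∂x_i) dx_i = (0) dx + (2*y*z) dy + (y^2 - 2*z) dz.
Step 2: Apply d again. Using the 1-form formula, the coefficient of dx ∧ dy in d(df) is ∂^2 f/∂x ∂y - ∂^2 f/∂y ∂x = (0) - (0) = 0 (equality of mixed partials for smooth f).
Similarly for dx ∧ dz and dy ∧ dz — all coefficients vanish. So d(df) = 0.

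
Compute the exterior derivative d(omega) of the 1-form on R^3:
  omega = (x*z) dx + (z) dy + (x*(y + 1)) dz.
d(omega) = (-x + y + 1) dx ∧ dz + (x - 1) dy ∧ dz

For a 1-form omega = sum_i f_i dx_i, the exterior derivative is
  d(omega) = sum_{i < j} (∂f_j/∂x_i - ∂f_i/∂x_j) dx_i ∧ dx_j.
  coefficient of dx ∧ dz: ∂f_3/∂x - ∂f_1/∂z = ∂(x*(y + 1))/∂x - ∂(x*z)/∂z = -x + y + 1
  coefficient of dy ∧ dz: ∂f_3/∂y - ∂f_2/∂z = ∂(x*(y + 1))/∂y - ∂(z)/∂z = x - 1
Assembling: d(omega) = (-x + y + 1) dx ∧ dz + (x - 1) dy ∧ dz.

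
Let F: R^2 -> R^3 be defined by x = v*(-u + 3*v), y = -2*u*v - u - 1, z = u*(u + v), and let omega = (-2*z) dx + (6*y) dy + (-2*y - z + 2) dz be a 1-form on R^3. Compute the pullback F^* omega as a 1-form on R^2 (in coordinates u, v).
F^* omega = (-2*u^3 + 7*u^2*v + 4*u^2 + 29*u*v^2 + 26*u*v + 14*u + 16*v + 6) du + (u*(u^2 + 17*u*v + 14*u - 12*v^2 + 16)) dv

Using F^*(f dg) = (f ∘ F) d(g ∘ F), substitute each coordinate x_i by F_i(u, v) in f_i, and replace dx_i by d F_i = (∂F_i/∂u) du + (∂F_i/∂v) dv.
  For the x component: f_1(F) = 2*u*(-u - v); d F_1 = (-v) du + (-u + 6*v) dv
  For the y component: f_2(F) = -12*u*v - 6*u - 6; d F_2 = (-2*v - 1) du + (-2*u) dv
  For the z component: f_3(F) = -u^2 + 3*u*v + 2*u + 4; d F_3 = (2*u + v) du + (u) dv
Combining and collecting du, dv coefficients:
  coeff of du: -2*u^3 + 7*u^2*v + 4*u^2 + 29*u*v^2 + 26*u*v + 14*u + 16*v + 6
  coeff of dv: u*(u^2 + 17*u*v + 14*u - 12*v^2 + 16)
F^* omega = (-2*u^3 + 7*u^2*v + 4*u^2 + 29*u*v^2 + 26*u*v + 14*u + 16*v + 6) du + (u*(u^2 + 17*u*v + 14*u - 12*v^2 + 16)) dv.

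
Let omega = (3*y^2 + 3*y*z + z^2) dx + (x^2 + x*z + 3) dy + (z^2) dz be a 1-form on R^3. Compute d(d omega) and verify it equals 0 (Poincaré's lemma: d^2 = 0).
d(d omega) = 0

Step 1: d omega = sum_{i<j} (∂f_j/∂x_i - ∂f_i/∂x_j) dx_i ∧ dx_j:
  coeff of dx ∧ dy: 2*x - 6*y - 2*z
  coeff of dx ∧ dz: -3*y - 2*z
  coeff of dy ∧ dz: -x
Step 2: Apply d again to each 2-form coefficient. The only possible 3-form in R^3 is dx ∧ dy ∧ dz, with coefficient
  ∂(coeff of dy∧dz)/∂x - ∂(coeff of dx∧dz)/∂y + ∂(coeff of dx∧dy)/∂z
  = ∂/∂x (-x) - ∂/∂y (-3*y - 2*z) + ∂/∂z (2*x - 6*y - 2*z).
Each of these terms simplifies to sums of mixed partials that cancel in pairs. The result is 0 (by equality of mixed partials for smooth functions — Schwarz / Clairaut).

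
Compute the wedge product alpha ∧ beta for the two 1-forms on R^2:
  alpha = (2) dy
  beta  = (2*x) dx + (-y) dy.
alpha ∧ beta = (-4*x) dx ∧ dy

Distribute the wedge, using dx_i ∧ dx_j = -dx_j ∧ dx_i and dx_i ∧ dx_i = 0. For each pair (i, j) with i < j, the coefficient of dx_i ∧ dx_j in alpha ∧ beta is (alpha_i * beta_j - alpha_j * beta_i). Collecting: alpha ∧ beta = (-4*x) dx ∧ dy.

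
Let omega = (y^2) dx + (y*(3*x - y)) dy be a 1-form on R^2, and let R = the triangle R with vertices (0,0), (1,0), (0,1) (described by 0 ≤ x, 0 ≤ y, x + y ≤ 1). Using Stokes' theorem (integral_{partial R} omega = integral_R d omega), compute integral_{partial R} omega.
integral_(partial R) omega = 1/6

Stokes: integral_partial_R omega = integral_R d omega with d omega = (∂Q/∂x - ∂P/∂y) dx ∧ dy.
  ∂Q/∂x = 3*y
  ∂P/∂y = 2*y
  integrand = ∂Q/∂x - ∂P/∂y = y.
Integrating over R: integral_0^1 integral_0^{1-x} (y) dy dx = 1/6.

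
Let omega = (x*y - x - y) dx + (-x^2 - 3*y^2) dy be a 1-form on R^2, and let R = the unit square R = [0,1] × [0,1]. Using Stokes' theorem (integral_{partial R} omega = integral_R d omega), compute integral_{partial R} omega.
integral_(partial R) omega = -1/2

Stokes: integral_partial_R omega = integral_R d omega with d omega = (∂Q/∂x - ∂P/∂y) dx ∧ dy.
  ∂Q/∂x = -2*x
  ∂P/∂y = x - 1
  integrand = ∂Q/∂x - ∂P/∂y = 1 - 3*x.
Integrating over R: integral_0^1 integral_0^1 (1 - 3*x) dx dy = -1/2.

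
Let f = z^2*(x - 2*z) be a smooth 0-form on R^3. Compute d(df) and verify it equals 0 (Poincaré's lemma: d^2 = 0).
d(df) = 0

Step 1: df = sum_i (∂f/∂x_i) dx_i = (z^2) dx + (0) dy + (2*z*(x - 3*z)) dz.
Step 2: Apply d again. Using the 1-form formula, the coefficient of dx ∧ dy in d(df) is ∂^2 f/∂x ∂y - ∂^2 f/∂y ∂x = (0) - (0) = 0 (equality of mixed partials for smooth f).
Similarly for dx ∧ dz and dy ∧ dz — all coefficients vanish. So d(df) = 0.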